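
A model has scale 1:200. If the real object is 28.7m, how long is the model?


Model size = real / scale
= 28.7 / 200
= 0.1435 m

0.1435 m


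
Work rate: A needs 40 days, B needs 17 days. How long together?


Rate of A = 1/40 per day
Rate of B = 1/17 per day
Combined rate = 1/40 + 1/17 = 57/680 ≈ 0.0838 per day
Days = 1 / combined rate = 680/57
≈ 11.93 days

11.93 days


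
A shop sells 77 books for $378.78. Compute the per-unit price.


Unit rate = total / quantity
= 378.78 / 77
= $4.92 per unit

$4.92 per unit


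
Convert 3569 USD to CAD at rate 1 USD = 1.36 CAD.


Amount × rate = 3569 × 1.36
= 4853.84 CAD

4853.84 CAD


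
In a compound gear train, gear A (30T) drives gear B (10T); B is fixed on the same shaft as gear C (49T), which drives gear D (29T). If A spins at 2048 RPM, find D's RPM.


Stage 1: RPM_B = RPM_A × t_A/t_B = 2048 × 30/10 = 61440/10 = 6144.00
B and C share a shaft → RPM_C = RPM_B
Stage 2: RPM_D = RPM_C × t_C/t_D = RPM_A × (t_A×t_C)/(t_B×t_D)
Overall ratio = (30×49)/(10×29) = 1470/290
RPM_D = 2048 × 1470/290 = 3010560/290
≈ 10381.24 RPM

10381.24 RPM


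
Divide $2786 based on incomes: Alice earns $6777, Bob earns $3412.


Total income = 6777 + 3412 = $10189
Alice: $2786 × 6777/10189 = $1853.05
Bob: $2786 × 3412/10189 = $932.95
= Alice: $1853.05, Bob: $932.95

Alice: $1853.05, Bob: $932.95


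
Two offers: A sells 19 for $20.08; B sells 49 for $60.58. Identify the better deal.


Deal A: $20.08/19 = $1.0568/unit
Deal B: $60.58/49 = $1.2363/unit
A is cheaper per unit
= Deal A

Deal A


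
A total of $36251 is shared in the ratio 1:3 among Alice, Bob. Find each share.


Total parts = 1 + 3 = 4
Alice: 36251 × 1/4 = 9062.75
Bob: 36251 × 3/4 = 27188.25
= Alice: $9062.75, Bob: $27188.25

Alice: $9062.75, Bob: $27188.25


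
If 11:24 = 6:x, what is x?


Cross multiply: 11 × x = 24 × 6
11x = 144
x = 144 / 11
= 13.09

13.09


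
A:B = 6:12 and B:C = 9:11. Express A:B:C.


Match B: multiply A:B by 9 → 54:108
Multiply B:C by 12 → 108:132
Combined: 54:108:132
GCD = 6
= 9:18:22

9:18:22


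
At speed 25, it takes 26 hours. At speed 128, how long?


Inverse proportion: x × y = constant
k = 25 × 26 = 650
y₂ = k / 128 = 650 / 128
= 5.08

5.08


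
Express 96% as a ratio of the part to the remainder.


96% means 96 parts out of 100; remainder = 4
Part : remainder = 96:4
GCD = 4
= 24:1

24:1


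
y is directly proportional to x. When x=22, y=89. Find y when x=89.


Direct proportion: y/x = constant
k = 89/22 ≈ 4.0455
y₂ = k × 89 = 89 × 89 / 22 = 7921/22
≈ 360.05

360.05


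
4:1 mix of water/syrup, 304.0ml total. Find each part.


Total parts = 4 + 1 = 5
water: 304.0 × 4/5 = 243.2ml
syrup: 304.0 × 1/5 = 60.8ml
= 243.2ml and 60.8ml

243.2ml and 60.8ml


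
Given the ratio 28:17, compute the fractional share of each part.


Total parts = 28 + 17 = 45
First part: 28/45 = 28/45
Second part: 17/45 = 17/45
= 28/45 and 17/45

28/45 and 17/45


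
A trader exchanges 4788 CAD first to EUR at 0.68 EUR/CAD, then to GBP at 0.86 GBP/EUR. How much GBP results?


Step 1: 4788 CAD × 0.68 = 3255.84 EUR
Step 2: 3255.84 EUR × 0.86 = 2800.02 GBP
Implied rate CAD→GBP = 0.68 × 0.86 = 0.5848
= 2800.02 GBP

2800.02 GBP


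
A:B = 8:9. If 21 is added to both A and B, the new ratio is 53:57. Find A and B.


Let A = 8k, B = 9k.
(8k + 21) / (9k + 21) = 53/57
Cross-multiply: 57(8k + 21) = 53(9k + 21)
456k + 1197 = 477k + 1113
456k - 477k = 1113 - 1197
-21k = -84
k = -84/-21 = 4
A = 8×4 = 32, B = 9×4 = 36
= A = 32, B = 36

A = 32, B = 36


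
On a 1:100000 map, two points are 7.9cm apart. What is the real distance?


Real distance = map distance × scale
= 7.9cm × 100000
= 790000 cm = 7900.0 m
= 7.900 km

7.900 km


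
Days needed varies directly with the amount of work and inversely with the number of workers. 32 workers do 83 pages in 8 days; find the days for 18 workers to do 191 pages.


Days ∝ work / workers, so d₂ = d₁ × (m₁/m₂) × (w₂/w₁)
Workers factor (inverse): 32/18 ≈ 1.7778
Work factor (direct): 191/83 ≈ 2.3012
d₂ = 8 × 32/18 × 191/83 = (8 × 32 × 191) / (18 × 83) = 48896/1494
≈ 32.73 days

32.73 days


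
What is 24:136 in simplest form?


GCD(24, 136) = 8
24/8 : 136/8
= 3:17

3:17


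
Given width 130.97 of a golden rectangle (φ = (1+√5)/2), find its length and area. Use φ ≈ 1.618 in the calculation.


φ = (1 + √5) / 2 ≈ 1.618
Length = width × φ = 130.97 × 1.618 = 211.90946
≈ 211.91
Area = width × length = 130.97 × 211.90946 = 27753.7819762 ≈ 27753.78
= Length: 211.91, Area: 27753.78

Length: 211.91, Area: 27753.78


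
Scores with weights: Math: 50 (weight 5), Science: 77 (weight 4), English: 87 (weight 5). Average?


Numerator = 50×5 + 77×4 + 87×5
= 250 + 308 + 435
= 993
Total weight = 14
Weighted avg = 993/14
= 70.93

70.93


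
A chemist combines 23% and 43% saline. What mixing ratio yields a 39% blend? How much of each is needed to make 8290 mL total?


Let x parts of 23% mix with y parts of 43%.
23x + 43y = 39(x + y)
23x + 43y = 39x + 39y
x(23 - 39) = y(39 - 43)
x/y = (43 - 39)/(39 - 23) = 4/16
Simplify: 1:4
Total parts = 5; one part = 8290/5 = 1658.00 mL
23% solution: 1×1658.00 = 1658.00 mL
43% solution: 4×1658.00 = 6632.00 mL
= ratio 1:4; 1658.00 mL and 6632.00 mL

ratio 1:4; 1658.00 mL and 6632.00 mL


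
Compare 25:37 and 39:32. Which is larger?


25/37 = 0.6757
39/32 = 1.2188
0.6757 < 1.2188, so 25:37 is less
= 39:32

39:32


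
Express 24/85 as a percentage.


Percentage = (part / whole) × 100
= (24 / 85) × 100
≈ 28.24%

28.24%


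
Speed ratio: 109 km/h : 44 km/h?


Ratio = 109:44
GCD = 1
Simplified = 109:44
Time ratio (same distance) = 44:109
Speed ratio = 109:44

109:44


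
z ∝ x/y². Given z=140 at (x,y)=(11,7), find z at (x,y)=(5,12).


z = k·x/y²
Solve for k using the known point: k = z·y²/x = 140×49/11 = 6860/11 ≈ 623.6364
Now evaluate at x=5, y=12:
z = k × 5 / 144 = (6860 × 5) / (11 × 144) = 34300/1584
≈ 21.6540

21.6540


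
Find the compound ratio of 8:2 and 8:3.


Compound ratio = (8×8) : (2×3)
= 64:6
GCD = 2
= 32:3

32:3


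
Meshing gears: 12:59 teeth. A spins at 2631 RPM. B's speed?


Gear ratio = 12:59 = 12:59
RPM_B = RPM_A × (teeth_A / teeth_B)
= 2631 × (12/59)
= 535.1 RPM

535.1 RPM


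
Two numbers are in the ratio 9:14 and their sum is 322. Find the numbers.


Let A = 9k, B = 14k.
9k + 14k = 322
23k = 322 → k = 322/23 = 14
A = 9×14 = 126, B = 14×14 = 196
= A = 126, B = 196

A = 126, B = 196


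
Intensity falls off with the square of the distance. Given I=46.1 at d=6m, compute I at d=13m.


I₁d₁² = I₂d₂²
I₂ = I₁ × (d₁/d₂)²
= 46.1 × (6/13)²
= 46.1 × 36/169
= 1659.6/169
≈ 9.8201

9.8201


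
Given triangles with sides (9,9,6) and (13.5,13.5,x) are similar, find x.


Scale factor = 13.5/9 = 1.5
Missing side = 6 × 1.5
= 9.0

9.0


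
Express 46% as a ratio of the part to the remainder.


46% means 46 parts out of 100; remainder = 54
Part : remainder = 46:54
GCD = 2
= 23:27

23:27


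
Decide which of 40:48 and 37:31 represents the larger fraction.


40/48 = 0.8333
37/31 = 1.1935
0.8333 < 1.1935, so 40:48 is less
= 37:31

37:31


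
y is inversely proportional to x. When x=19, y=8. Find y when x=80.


Inverse proportion: x × y = constant
k = 19 × 8 = 152
y₂ = k / 80 = 152 / 80
= 1.90

1.90


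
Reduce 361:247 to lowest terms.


GCD(361, 247) = 19
361/19 : 247/19
= 19:13

19:13


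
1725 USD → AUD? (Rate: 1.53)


Amount × rate = 1725 × 1.53
= 2639.25 AUD

2639.25 AUD


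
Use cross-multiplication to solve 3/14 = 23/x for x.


Cross multiply: 3 × x = 14 × 23
3x = 322
x = 322 / 3
= 107.33

107.33


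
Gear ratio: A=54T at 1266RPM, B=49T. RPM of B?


Gear ratio = 54:49 = 54:49
RPM_B = RPM_A × (teeth_A / teeth_B)
= 1266 × (54/49)
= 1395.2 RPM

1395.2 RPM


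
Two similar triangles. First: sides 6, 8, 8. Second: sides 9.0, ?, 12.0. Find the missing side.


Scale factor = 9.0/6 = 1.5
Missing side = 8 × 1.5
= 12.0

12.0


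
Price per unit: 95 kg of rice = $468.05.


Unit rate = total / quantity
= 468.05 / 95
= $4.93 per unit

$4.93 per unit


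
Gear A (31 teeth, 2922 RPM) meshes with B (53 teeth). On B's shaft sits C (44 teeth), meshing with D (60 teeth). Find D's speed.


Stage 1: RPM_B = RPM_A × t_A/t_B = 2922 × 31/53 = 90582/53 ≈ 1709.09
B and C share a shaft → RPM_C = RPM_B
Stage 2: RPM_D = RPM_C × t_C/t_D = RPM_A × (t_A×t_C)/(t_B×t_D)
Overall ratio = (31×44)/(53×60) = 1364/3180
RPM_D = 2922 × 1364/3180 = 3985608/3180
≈ 1253.34 RPM

1253.34 RPM


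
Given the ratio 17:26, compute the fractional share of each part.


Total parts = 17 + 26 = 43
First part: 17/43 = 17/43
Second part: 26/43 = 26/43
= 17/43 and 26/43

17/43 and 26/43


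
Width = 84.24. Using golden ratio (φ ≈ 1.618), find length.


φ = (1 + √5) / 2 ≈ 1.618
Length = width × φ = 84.24 × 1.618 = 136.30032
≈ 136.30

136.30


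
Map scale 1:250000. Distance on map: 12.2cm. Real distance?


Real distance = map distance × scale
= 12.2cm × 250000
= 3050000 cm = 30500.0 m
= 30.500 km

30.500 km


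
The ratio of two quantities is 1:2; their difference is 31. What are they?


Let A = 1k, B = 2k.
2k - 1k = 31
1k = 31 → k = 31/1 = 31
A = 1×31 = 31, B = 2×31 = 62
= A = 31, B = 62

A = 31, B = 62


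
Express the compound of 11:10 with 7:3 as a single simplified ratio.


Compound ratio = (11×7) : (10×3)
= 77:30
GCD = 1
= 77:30

77:30


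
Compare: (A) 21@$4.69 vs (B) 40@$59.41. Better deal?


Deal A: $4.69/21 = $0.2233/unit
Deal B: $59.41/40 = $1.4853/unit
A is cheaper per unit
= Deal A

Deal A


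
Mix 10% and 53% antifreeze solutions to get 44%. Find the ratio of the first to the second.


Let x parts of 10% mix with y parts of 53%.
10x + 53y = 44(x + y)
10x + 53y = 44x + 44y
x(10 - 44) = y(44 - 53)
x/y = (53 - 44)/(44 - 10) = 9/34
Simplify: 9:34
= 9:34

9:34


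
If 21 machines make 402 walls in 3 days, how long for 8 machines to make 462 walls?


Days ∝ work / workers, so d₂ = d₁ × (m₁/m₂) × (w₂/w₁)
Workers factor (inverse): 21/8 = 2.6250
Work factor (direct): 462/402 ≈ 1.1493
d₂ = 3 × 21/8 × 462/402 = (3 × 21 × 462) / (8 × 402) = 29106/3216
≈ 9.05 days

9.05 days


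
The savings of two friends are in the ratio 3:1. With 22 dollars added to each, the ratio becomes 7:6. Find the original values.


Let A = 3k, B = 1k.
(3k + 22) / (1k + 22) = 7/6
Cross-multiply: 6(3k + 22) = 7(1k + 22)
18k + 132 = 7k + 154
18k - 7k = 154 - 132
11k = 22
k = 22/11 = 2
A = 3×2 = 6, B = 1×2 = 2
= A = 6, B = 2

A = 6, B = 2


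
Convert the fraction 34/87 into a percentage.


Percentage = (part / whole) × 100
= (34 / 87) × 100
≈ 39.08%

39.08%


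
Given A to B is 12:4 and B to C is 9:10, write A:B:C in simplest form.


Match B: multiply A:B by 9 → 108:36
Multiply B:C by 4 → 36:40
Combined: 108:36:40
GCD = 4
= 27:9:10

27:9:10


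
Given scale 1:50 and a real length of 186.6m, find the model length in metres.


Model size = real / scale
= 186.6 / 50
= 3.7320 m

3.7320 m


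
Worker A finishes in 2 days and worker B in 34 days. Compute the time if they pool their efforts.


Rate of A = 1/2 per day
Rate of B = 1/34 per day
Combined rate = 1/2 + 1/34 = 36/68 ≈ 0.5294 per day
Days = 1 / combined rate = 68/36
≈ 1.89 days

1.89 days


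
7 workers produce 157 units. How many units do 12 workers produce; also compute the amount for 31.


Direct proportion: y/x = constant
k = 157/7 ≈ 22.4286
y at x=12: k × 12 = 157 × 12 / 7 = 1884/7 ≈ 269.14
y at x=31: k × 31 = 157 × 31 / 7 = 4867/7 ≈ 695.29
= 269.14 and 695.29

269.14 and 695.29


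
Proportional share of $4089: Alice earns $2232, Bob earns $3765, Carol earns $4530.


Total income = 2232 + 3765 + 4530 = $10527
Alice: $4089 × 2232/10527 = $866.98
Bob: $4089 × 3765/10527 = $1462.44
Carol: $4089 × 4530/10527 = $1759.59
= Alice: $866.98, Bob: $1462.44, Carol: $1759.59

Alice: $866.98, Bob: $1462.44, Carol: $1759.59


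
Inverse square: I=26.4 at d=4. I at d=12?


I₁d₁² = I₂d₂²
I₂ = I₁ × (d₁/d₂)²
= 26.4 × (4/12)²
= 26.4 × 16/144
= 422.4/144
≈ 2.9333

2.9333


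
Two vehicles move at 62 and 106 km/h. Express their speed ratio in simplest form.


Ratio = 62:106
GCD = 2
Simplified = 31:53
Time ratio (same distance) = 53:31
Speed ratio = 31:53

31:53


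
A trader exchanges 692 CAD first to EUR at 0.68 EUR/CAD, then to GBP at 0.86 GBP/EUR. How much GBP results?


Step 1: 692 CAD × 0.68 = 470.56 EUR
Step 2: 470.56 EUR × 0.86 = 404.68 GBP
Implied rate CAD→GBP = 0.68 × 0.86 = 0.5848
= 404.68 GBP

404.68 GBP


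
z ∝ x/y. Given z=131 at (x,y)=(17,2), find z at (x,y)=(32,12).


z = k·x/y
Solve for k using the known point: k = z·y/x = 131×2/17 = 262/17 ≈ 15.4118
Now evaluate at x=32, y=12:
z = k × 32 / 12 = (262 × 32) / (17 × 12) = 8384/204
≈ 41.0980

41.0980


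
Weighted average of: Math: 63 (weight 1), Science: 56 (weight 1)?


Numerator = 63×1 + 56×1
= 63 + 56
= 119
Total weight = 2
Weighted avg = 119/2
= 59.50

59.50


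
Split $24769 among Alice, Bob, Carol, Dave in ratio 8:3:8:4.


Total parts = 8 + 3 + 8 + 4 = 23
Alice: 24769 × 8/23 = 8615.30
Bob: 24769 × 3/23 = 3230.74
Carol: 24769 × 8/23 = 8615.30
Dave: 24769 × 4/23 = 4307.65
= Alice: $8615.30, Bob: $3230.74, Carol: $8615.30, Dave: $4307.65

Alice: $8615.30, Bob: $3230.74, Carol: $8615.30, Dave: $4307.65


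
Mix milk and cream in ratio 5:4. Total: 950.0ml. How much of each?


Total parts = 5 + 4 = 9
milk: 950.0 × 5/9 = 527.8ml
cream: 950.0 × 4/9 = 422.2ml
= 527.8ml and 422.2ml

527.8ml and 422.2ml


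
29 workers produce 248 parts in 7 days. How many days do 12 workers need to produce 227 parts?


Days ∝ work / workers, so d₂ = d₁ × (m₁/m₂) × (w₂/w₁)
Workers factor (inverse): 29/12 ≈ 2.4167
Work factor (direct): 227/248 ≈ 0.9153
d₂ = 7 × 29/12 × 227/248 = (7 × 29 × 227) / (12 × 248) = 46081/2976
≈ 15.48 days

15.48 days


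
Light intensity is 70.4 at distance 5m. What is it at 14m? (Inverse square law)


I₁d₁² = I₂d₂²
I₂ = I₁ × (d₁/d₂)²
= 70.4 × (5/14)²
= 70.4 × 25/196
= 1760/196
≈ 8.9796

8.9796


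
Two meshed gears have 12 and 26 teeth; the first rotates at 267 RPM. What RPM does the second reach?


Gear ratio = 12:26 = 6:13
RPM_B = RPM_A × (teeth_A / teeth_B)
= 267 × (12/26)
= 123.2 RPM

123.2 RPM


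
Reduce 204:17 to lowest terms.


GCD(204, 17) = 17
204/17 : 17/17
= 12:1

12:1


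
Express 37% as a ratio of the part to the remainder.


37% means 37 parts out of 100; remainder = 63
Part : remainder = 37:63
GCD = 1
= 37:63

37:63


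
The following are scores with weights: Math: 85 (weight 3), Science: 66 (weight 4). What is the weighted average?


Numerator = 85×3 + 66×4
= 255 + 264
= 519
Total weight = 7
Weighted avg = 519/7
= 74.14

74.14


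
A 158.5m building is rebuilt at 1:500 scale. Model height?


Model size = real / scale
= 158.5 / 500
= 0.3170 m

0.3170 m


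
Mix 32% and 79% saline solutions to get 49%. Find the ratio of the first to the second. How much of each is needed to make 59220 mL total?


Let x parts of 32% mix with y parts of 79%.
32x + 79y = 49(x + y)
32x + 79y = 49x + 49y
x(32 - 49) = y(49 - 79)
x/y = (79 - 49)/(49 - 32) = 30/17
Simplify: 30:17
Total parts = 47; one part = 59220/47 = 1260.00 mL
32% solution: 30×1260.00 = 37800.00 mL
79% solution: 17×1260.00 = 21420.00 mL
= ratio 30:17; 37800.00 mL and 21420.00 mL

ratio 30:17; 37800.00 mL and 21420.00 mL


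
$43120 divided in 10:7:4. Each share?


Total parts = 10 + 7 + 4 = 21
Part 1: 43120 × 10/21 = 20533.33
Part 2: 43120 × 7/21 = 14373.33
Part 3: 43120 × 4/21 = 8213.33
= Part 1: $20533.33, Part 2: $14373.33, Part 3: $8213.33

Part 1: $20533.33, Part 2: $14373.33, Part 3: $8213.33


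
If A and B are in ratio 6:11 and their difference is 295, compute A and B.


Let A = 6k, B = 11k.
11k - 6k = 295
5k = 295 → k = 295/5 = 59
A = 6×59 = 354, B = 11×59 = 649
= A = 354, B = 649

A = 354, B = 649


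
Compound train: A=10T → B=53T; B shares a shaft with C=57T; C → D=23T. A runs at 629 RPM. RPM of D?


Stage 1: RPM_B = RPM_A × t_A/t_B = 629 × 10/53 = 6290/53 ≈ 118.68
B and C share a shaft → RPM_C = RPM_B
Stage 2: RPM_D = RPM_C × t_C/t_D = RPM_A × (t_A×t_C)/(t_B×t_D)
Overall ratio = (10×57)/(53×23) = 570/1219
RPM_D = 629 × 570/1219 = 358530/1219
≈ 294.12 RPM

294.12 RPM


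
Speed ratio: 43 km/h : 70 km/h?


Ratio = 43:70
GCD = 1
Simplified = 43:70
Time ratio (same distance) = 70:43
Speed ratio = 43:70

43:70


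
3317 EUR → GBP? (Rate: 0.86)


Amount × rate = 3317 × 0.86
= 2852.62 GBP

2852.62 GBP


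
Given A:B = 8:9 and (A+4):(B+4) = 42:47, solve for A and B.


Let A = 8k, B = 9k.
(8k + 4) / (9k + 4) = 42/47
Cross-multiply: 47(8k + 4) = 42(9k + 4)
376k + 188 = 378k + 168
376k - 378k = 168 - 188
-2k = -20
k = -20/-2 = 10
A = 8×10 = 80, B = 9×10 = 90
= A = 80, B = 90

A = 80, B = 90


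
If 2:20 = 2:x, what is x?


Cross multiply: 2 × x = 20 × 2
2x = 40
x = 40 / 2
= 20.00

20.00


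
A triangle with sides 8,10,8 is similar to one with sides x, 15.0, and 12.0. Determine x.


Scale factor = 15.0/10 = 1.5
Missing side = 8 × 1.5
= 12.0

12.0


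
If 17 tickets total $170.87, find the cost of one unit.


Unit rate = total / quantity
= 170.87 / 17
= $10.05 per unit

$10.05 per unit


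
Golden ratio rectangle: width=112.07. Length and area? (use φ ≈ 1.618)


φ = (1 + √5) / 2 ≈ 1.618
Length = width × φ = 112.07 × 1.618 = 181.32926
≈ 181.33
Area = width × length = 112.07 × 181.32926 = 20321.5701682 ≈ 20321.57
= Length: 181.33, Area: 20321.57

Length: 181.33, Area: 20321.57


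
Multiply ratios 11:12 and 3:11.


Compound ratio = (11×3) : (12×11)
= 33:132
GCD = 33
= 1:4

1:4


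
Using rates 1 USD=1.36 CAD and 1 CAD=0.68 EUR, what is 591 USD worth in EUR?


Step 1: 591 USD × 1.36 = 803.76 CAD
Step 2: 803.76 CAD × 0.68 = 546.56 EUR
Implied rate USD→EUR = 1.36 × 0.68 = 0.9248
= 546.56 EUR

546.56 EUR


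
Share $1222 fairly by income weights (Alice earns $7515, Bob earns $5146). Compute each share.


Total income = 7515 + 5146 = $12661
Alice: $1222 × 7515/12661 = $725.32
Bob: $1222 × 5146/12661 = $496.68
= Alice: $725.32, Bob: $496.68

Alice: $725.32, Bob: $496.68


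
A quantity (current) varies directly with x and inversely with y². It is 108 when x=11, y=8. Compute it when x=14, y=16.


z = k·x/y²
Solve for k using the known point: k = z·y²/x = 108×64/11 = 6912/11 ≈ 628.3636
Now evaluate at x=14, y=16:
z = k × 14 / 256 = (6912 × 14) / (11 × 256) = 96768/2816
≈ 34.3636

34.3636


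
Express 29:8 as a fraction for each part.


Total parts = 29 + 8 = 37
First part: 29/37 = 29/37
Second part: 8/37 = 8/37
= 29/37 and 8/37

29/37 and 8/37


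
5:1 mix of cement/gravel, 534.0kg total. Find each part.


Total parts = 5 + 1 = 6
cement: 534.0 × 5/6 = 445.0kg
gravel: 534.0 × 1/6 = 89.0kg
= 445.0kg and 89.0kg

445.0kg and 89.0kg


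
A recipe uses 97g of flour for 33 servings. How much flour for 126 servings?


Direct proportion: y/x = constant
k = 97/33 ≈ 2.9394
y₂ = k × 126 = 97 × 126 / 33 = 12222/33
≈ 370.36

370.36


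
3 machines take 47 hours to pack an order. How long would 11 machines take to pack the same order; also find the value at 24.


Inverse proportion: x × y = constant
k = 3 × 47 = 141
At x=11: k/11 = 12.82
At x=24: k/24 = 5.88
= 12.82 and 5.88

12.82 and 5.88


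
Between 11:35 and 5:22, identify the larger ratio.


11/35 = 0.3143
5/22 = 0.2273
0.3143 > 0.2273, so 11:35 is greater
= 11:35

11:35


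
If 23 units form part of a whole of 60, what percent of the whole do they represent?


Percentage = (part / whole) × 100
= (23 / 60) × 100
≈ 38.33%

38.33%


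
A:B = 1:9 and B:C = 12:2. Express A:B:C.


Match B: multiply A:B by 12 → 12:108
Multiply B:C by 9 → 108:18
Combined: 12:108:18
GCD = 6
= 2:18:3

2:18:3


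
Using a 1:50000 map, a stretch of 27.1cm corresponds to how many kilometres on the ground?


Real distance = map distance × scale
= 27.1cm × 50000
= 1355000 cm = 13550.0 m
= 13.550 km

13.550 km


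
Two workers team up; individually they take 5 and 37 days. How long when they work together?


Rate of A = 1/5 per day
Rate of B = 1/37 per day
Combined rate = 1/5 + 1/37 = 42/185 ≈ 0.2270 per day
Days = 1 / combined rate = 185/42
≈ 4.40 days

4.40 days


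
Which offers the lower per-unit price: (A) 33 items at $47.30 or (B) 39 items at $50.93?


Deal A: $47.30/33 = $1.4333/unit
Deal B: $50.93/39 = $1.3059/unit
B is cheaper per unit
= Deal B

Deal B


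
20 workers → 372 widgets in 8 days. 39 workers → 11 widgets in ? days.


Days ∝ work / workers, so d₂ = d₁ × (m₁/m₂) × (w₂/w₁)
Workers factor (inverse): 20/39 ≈ 0.5128
Work factor (direct): 11/372 ≈ 0.0296
d₂ = 8 × 20/39 × 11/372 = (8 × 20 × 11) / (39 × 372) = 1760/14508
≈ 0.12 days

0.12 days


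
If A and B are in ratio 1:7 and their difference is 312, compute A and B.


Let A = 1k, B = 7k.
7k - 1k = 312
6k = 312 → k = 312/6 = 52
A = 1×52 = 52, B = 7×52 = 364
= A = 52, B = 364

A = 52, B = 364


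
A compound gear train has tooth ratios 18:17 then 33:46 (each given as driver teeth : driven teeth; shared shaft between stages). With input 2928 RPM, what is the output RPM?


Stage 1: RPM_B = RPM_A × t_A/t_B = 2928 × 18/17 = 52704/17 ≈ 3100.24
B and C share a shaft → RPM_C = RPM_B
Stage 2: RPM_D = RPM_C × t_C/t_D = RPM_A × (t_A×t_C)/(t_B×t_D)
Overall ratio = (18×33)/(17×46) = 594/782
RPM_D = 2928 × 594/782 = 1739232/782
≈ 2224.08 RPM

2224.08 RPM


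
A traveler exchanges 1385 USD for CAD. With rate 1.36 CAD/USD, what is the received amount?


Amount × rate = 1385 × 1.36
= 1883.60 CAD

1883.60 CAD


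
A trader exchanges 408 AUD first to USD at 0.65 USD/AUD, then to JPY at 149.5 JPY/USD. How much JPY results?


Step 1: 408 AUD × 0.65 = 265.20 USD
Step 2: 265.20 USD × 149.5 = 39647.40 JPY
Implied rate AUD→JPY = 0.65 × 149.5 = 97.1750
= 39647.40 JPY

39647.40 JPY


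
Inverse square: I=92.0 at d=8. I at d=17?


I₁d₁² = I₂d₂²
I₂ = I₁ × (d₁/d₂)²
= 92.0 × (8/17)²
= 92.0 × 64/289
= 5888/289
≈ 20.3737

20.3737


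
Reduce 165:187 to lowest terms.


GCD(165, 187) = 11
165/11 : 187/11
= 15:17

15:17


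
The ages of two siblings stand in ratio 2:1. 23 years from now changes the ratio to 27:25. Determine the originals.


Let A = 2k, B = 1k.
(2k + 23) / (1k + 23) = 27/25
Cross-multiply: 25(2k + 23) = 27(1k + 23)
50k + 575 = 27k + 621
50k - 27k = 621 - 575
23k = 46
k = 46/23 = 2
A = 2×2 = 4, B = 1×2 = 2
= A = 4, B = 2

A = 4, B = 2


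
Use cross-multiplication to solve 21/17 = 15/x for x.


Cross multiply: 21 × x = 17 × 15
21x = 255
x = 255 / 21
= 12.14

12.14


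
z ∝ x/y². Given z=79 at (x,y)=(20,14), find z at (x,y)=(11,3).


z = k·x/y²
Solve for k using the known point: k = z·y²/x = 79×196/20 = 15484/20 = 774.2000
Now evaluate at x=11, y=3:
z = k × 11 / 9 = (15484 × 11) / (20 × 9) = 170324/180
≈ 946.2444

946.2444


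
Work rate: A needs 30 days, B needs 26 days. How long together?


Rate of A = 1/30 per day
Rate of B = 1/26 per day
Combined rate = 1/30 + 1/26 = 56/780 ≈ 0.0718 per day
Days = 1 / combined rate = 780/56
≈ 13.93 days

13.93 days


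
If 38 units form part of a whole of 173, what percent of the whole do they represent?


Percentage = (part / whole) × 100
= (38 / 173) × 100
≈ 21.97%

21.97%


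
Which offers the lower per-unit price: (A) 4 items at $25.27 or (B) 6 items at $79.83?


Deal A: $25.27/4 = $6.3175/unit
Deal B: $79.83/6 = $13.3050/unit
A is cheaper per unit
= Deal A

Deal A


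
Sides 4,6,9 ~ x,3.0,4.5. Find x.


Scale factor = 3.0/6 = 0.5
Missing side = 4 × 0.5
= 2.0

2.0


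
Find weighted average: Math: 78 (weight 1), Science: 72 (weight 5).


Numerator = 78×1 + 72×5
= 78 + 360
= 438
Total weight = 6
Weighted avg = 438/6
= 73.00

73.00


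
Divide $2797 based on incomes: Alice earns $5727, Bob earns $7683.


Total income = 5727 + 7683 = $13410
Alice: $2797 × 5727/13410 = $1194.51
Bob: $2797 × 7683/13410 = $1602.49
= Alice: $1194.51, Bob: $1602.49

Alice: $1194.51, Bob: $1602.49


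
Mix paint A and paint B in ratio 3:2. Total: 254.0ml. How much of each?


Total parts = 3 + 2 = 5
paint A: 254.0 × 3/5 = 152.4ml
paint B: 254.0 × 2/5 = 101.6ml
= 152.4ml and 101.6ml

152.4ml and 101.6ml


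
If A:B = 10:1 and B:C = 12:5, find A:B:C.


Match B: multiply A:B by 12 → 120:12
Multiply B:C by 1 → 12:5
Combined: 120:12:5
GCD = 1
= 120:12:5

120:12:5


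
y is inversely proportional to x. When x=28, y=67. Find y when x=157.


Inverse proportion: x × y = constant
k = 28 × 67 = 1876
y₂ = k / 157 = 1876 / 157
= 11.95

11.95


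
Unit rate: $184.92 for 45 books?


Unit rate = total / quantity
= 184.92 / 45
= $4.11 per unit

$4.11 per unit


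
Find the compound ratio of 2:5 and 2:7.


Compound ratio = (2×2) : (5×7)
= 4:35
GCD = 1
= 4:35

4:35


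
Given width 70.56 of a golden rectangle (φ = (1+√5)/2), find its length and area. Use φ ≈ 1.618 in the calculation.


φ = (1 + √5) / 2 ≈ 1.618
Length = width × φ = 70.56 × 1.618 = 114.16608
≈ 114.17
Area = width × length = 70.56 × 114.16608 = 8055.5586048 ≈ 8055.56
= Length: 114.17, Area: 8055.56

Length: 114.17, Area: 8055.56


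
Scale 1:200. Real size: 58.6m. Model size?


Model size = real / scale
= 58.6 / 200
= 0.2930 m

0.2930 m


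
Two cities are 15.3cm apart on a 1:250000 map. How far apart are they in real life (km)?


Real distance = map distance × scale
= 15.3cm × 250000
= 3825000 cm = 38250.0 m
= 38.250 km

38.250 km


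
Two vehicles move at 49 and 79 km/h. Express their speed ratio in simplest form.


Ratio = 49:79
GCD = 1
Simplified = 49:79
Time ratio (same distance) = 79:49
Speed ratio = 49:79

49:79


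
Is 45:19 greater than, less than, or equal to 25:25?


45/19 = 2.3684
25/25 = 1.0000
2.3684 > 1.0000, so 45:19 is greater
= greater than

greater than


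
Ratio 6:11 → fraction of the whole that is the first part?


Total parts = 6 + 11 = 17
First part: 6/17 = 6/17
= 6/17

6/17


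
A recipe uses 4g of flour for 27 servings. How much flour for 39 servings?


Direct proportion: y/x = constant
k = 4/27 ≈ 0.1481
y₂ = k × 39 = 4 × 39 / 27 = 156/27
≈ 5.78

5.78


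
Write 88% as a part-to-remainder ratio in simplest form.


88% means 88 parts out of 100; remainder = 12
Part : remainder = 88:12
GCD = 4
= 22:3

22:3


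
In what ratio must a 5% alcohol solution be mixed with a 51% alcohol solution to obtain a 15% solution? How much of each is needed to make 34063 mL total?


Let x parts of 5% mix with y parts of 51%.
5x + 51y = 15(x + y)
5x + 51y = 15x + 15y
x(5 - 15) = y(15 - 51)
x/y = (51 - 15)/(15 - 5) = 36/10
Simplify: 18:5
Total parts = 23; one part = 34063/23 = 1481.00 mL
5% solution: 18×1481.00 = 26658.00 mL
51% solution: 5×1481.00 = 7405.00 mL
= ratio 18:5; 26658.00 mL and 7405.00 mL

ratio 18:5; 26658.00 mL and 7405.00 mL


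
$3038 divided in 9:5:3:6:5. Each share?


Total parts = 9 + 5 + 3 + 6 + 5 = 28
Part 1: 3038 × 9/28 = 976.50
Part 2: 3038 × 5/28 = 542.50
Part 3: 3038 × 3/28 = 325.50
Part 4: 3038 × 6/28 = 651.00
Part 5: 3038 × 5/28 = 542.50
= Part 1: $976.50, Part 2: $542.50, Part 3: $325.50, Part 4: $651.00, Part 5: $542.50

Part 1: $976.50, Part 2: $542.50, Part 3: $325.50, Part 4: $651.00, Part 5: $542.50


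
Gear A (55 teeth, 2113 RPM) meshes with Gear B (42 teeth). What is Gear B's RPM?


Gear ratio = 55:42 = 55:42
RPM_B = RPM_A × (teeth_A / teeth_B)
= 2113 × (55/42)
= 2767.0 RPM

2767.0 RPM


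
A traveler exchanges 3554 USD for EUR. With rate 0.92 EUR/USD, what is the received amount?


Amount × rate = 3554 × 0.92
= 3269.68 EUR

3269.68 EUR


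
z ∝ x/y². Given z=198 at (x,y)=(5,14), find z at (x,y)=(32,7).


z = k·x/y²
Solve for k using the known point: k = z·y²/x = 198×196/5 = 38808/5 = 7761.6000
Now evaluate at x=32, y=7:
z = k × 32 / 49 = (38808 × 32) / (5 × 49) = 1241856/245
= 5068.8000

5068.8000


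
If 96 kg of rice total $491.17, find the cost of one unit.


Unit rate = total / quantity
= 491.17 / 96
= $5.12 per unit

$5.12 per unit


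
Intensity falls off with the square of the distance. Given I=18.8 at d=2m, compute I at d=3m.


I₁d₁² = I₂d₂²
I₂ = I₁ × (d₁/d₂)²
= 18.8 × (2/3)²
= 18.8 × 4/9
= 75.2/9
≈ 8.3556

8.3556


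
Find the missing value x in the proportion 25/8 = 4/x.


Cross multiply: 25 × x = 8 × 4
25x = 32
x = 32 / 25
= 1.28

1.28


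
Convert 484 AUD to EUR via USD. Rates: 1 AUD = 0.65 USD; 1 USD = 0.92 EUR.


Step 1: 484 AUD × 0.65 = 314.60 USD
Step 2: 314.60 USD × 0.92 = 289.43 EUR
Implied rate AUD→EUR = 0.65 × 0.92 = 0.5980
= 289.43 EUR

289.43 EUR


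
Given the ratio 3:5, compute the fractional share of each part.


Total parts = 3 + 5 = 8
First part: 3/8 = 3/8
Second part: 5/8 = 5/8
= 3/8 and 5/8

3/8 and 5/8


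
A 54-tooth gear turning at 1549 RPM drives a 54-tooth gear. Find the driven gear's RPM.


Gear ratio = 54:54 = 1:1
RPM_B = RPM_A × (teeth_A / teeth_B)
= 1549 × (54/54)
= 1549.0 RPM

1549.0 RPM


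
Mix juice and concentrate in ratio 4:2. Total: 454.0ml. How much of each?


Total parts = 4 + 2 = 6
juice: 454.0 × 4/6 = 302.7ml
concentrate: 454.0 × 2/6 = 151.3ml
= 302.7ml and 151.3ml

302.7ml and 151.3ml


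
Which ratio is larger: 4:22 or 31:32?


4/22 = 0.1818
31/32 = 0.9688
0.1818 < 0.9688, so 4:22 is less
= 31:32

31:32


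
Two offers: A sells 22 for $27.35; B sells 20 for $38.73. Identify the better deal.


Deal A: $27.35/22 = $1.2432/unit
Deal B: $38.73/20 = $1.9365/unit
A is cheaper per unit
= Deal A

Deal A


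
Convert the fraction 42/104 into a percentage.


Percentage = (part / whole) × 100
= (42 / 104) × 100
≈ 40.38%

40.38%


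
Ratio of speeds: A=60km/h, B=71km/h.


Ratio = 60:71
GCD = 1
Simplified = 60:71
Time ratio (same distance) = 71:60
Speed ratio = 60:71

60:71


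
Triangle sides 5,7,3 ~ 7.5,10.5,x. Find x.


Scale factor = 7.5/5 = 1.5
Missing side = 3 × 1.5
= 4.5

4.5


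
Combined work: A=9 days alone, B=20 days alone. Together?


Rate of A = 1/9 per day
Rate of B = 1/20 per day
Combined rate = 1/9 + 1/20 = 29/180 ≈ 0.1611 per day
Days = 1 / combined rate = 180/29
≈ 6.21 days

6.21 days


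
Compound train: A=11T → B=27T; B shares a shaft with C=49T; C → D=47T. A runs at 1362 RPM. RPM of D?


Stage 1: RPM_B = RPM_A × t_A/t_B = 1362 × 11/27 = 14982/27 ≈ 554.89
B and C share a shaft → RPM_C = RPM_B
Stage 2: RPM_D = RPM_C × t_C/t_D = RPM_A × (t_A×t_C)/(t_B×t_D)
Overall ratio = (11×49)/(27×47) = 539/1269
RPM_D = 1362 × 539/1269 = 734118/1269
≈ 578.50 RPM

578.50 RPM


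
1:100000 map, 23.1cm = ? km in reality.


Real distance = map distance × scale
= 23.1cm × 100000
= 2310000 cm = 23100.0 m
= 23.100 km

23.100 km


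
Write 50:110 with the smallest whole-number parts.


GCD(50, 110) = 10
50/10 : 110/10
= 5:11

5:11


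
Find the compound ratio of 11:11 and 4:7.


Compound ratio = (11×4) : (11×7)
= 44:77
GCD = 11
= 4:7

4:7


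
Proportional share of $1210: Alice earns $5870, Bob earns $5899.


Total income = 5870 + 5899 = $11769
Alice: $1210 × 5870/11769 = $603.51
Bob: $1210 × 5899/11769 = $606.49
= Alice: $603.51, Bob: $606.49

Alice: $603.51, Bob: $606.49


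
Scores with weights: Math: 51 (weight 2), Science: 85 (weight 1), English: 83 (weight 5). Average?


Numerator = 51×2 + 85×1 + 83×5
= 102 + 85 + 415
= 602
Total weight = 8
Weighted avg = 602/8
= 75.25

75.25


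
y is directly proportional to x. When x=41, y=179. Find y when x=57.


Direct proportion: y/x = constant
k = 179/41 ≈ 4.3659
y₂ = k × 57 = 179 × 57 / 41 = 10203/41
≈ 248.85

248.85


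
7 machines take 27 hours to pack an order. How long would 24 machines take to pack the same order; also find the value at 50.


Inverse proportion: x × y = constant
k = 7 × 27 = 189
At x=24: k/24 = 7.88
At x=50: k/50 = 3.78
= 7.88 and 3.78

7.88 and 3.78


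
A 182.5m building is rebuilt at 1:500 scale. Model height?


Model size = real / scale
= 182.5 / 500
= 0.3650 m

0.3650 m


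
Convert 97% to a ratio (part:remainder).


97% means 97 parts out of 100; remainder = 3
Part : remainder = 97:3
GCD = 1
= 97:3

97:3


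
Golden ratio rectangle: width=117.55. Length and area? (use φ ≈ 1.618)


φ = (1 + √5) / 2 ≈ 1.618
Length = width × φ = 117.55 × 1.618 = 190.1959
≈ 190.20
Area = width × length = 117.55 × 190.1959 = 22357.528045 ≈ 22357.53
= Length: 190.20, Area: 22357.53

Length: 190.20, Area: 22357.53


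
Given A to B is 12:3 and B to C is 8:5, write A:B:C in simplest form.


Match B: multiply A:B by 8 → 96:24
Multiply B:C by 3 → 24:15
Combined: 96:24:15
GCD = 3
= 32:8:5

32:8:5


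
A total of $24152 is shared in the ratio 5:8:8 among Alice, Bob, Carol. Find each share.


Total parts = 5 + 8 + 8 = 21
Alice: 24152 × 5/21 = 5750.48
Bob: 24152 × 8/21 = 9200.76
Carol: 24152 × 8/21 = 9200.76
= Alice: $5750.48, Bob: $9200.76, Carol: $9200.76

Alice: $5750.48, Bob: $9200.76, Carol: $9200.76


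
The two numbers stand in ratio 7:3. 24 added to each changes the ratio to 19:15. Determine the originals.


Let A = 7k, B = 3k.
(7k + 24) / (3k + 24) = 19/15
Cross-multiply: 15(7k + 24) = 19(3k + 24)
105k + 360 = 57k + 456
105k - 57k = 456 - 360
48k = 96
k = 96/48 = 2
A = 7×2 = 14, B = 3×2 = 6
= A = 14, B = 6

A = 14, B = 6


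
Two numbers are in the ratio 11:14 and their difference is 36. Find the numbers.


Let A = 11k, B = 14k.
14k - 11k = 36
3k = 36 → k = 36/3 = 12
A = 11×12 = 132, B = 14×12 = 168
= A = 132, B = 168

A = 132, B = 168


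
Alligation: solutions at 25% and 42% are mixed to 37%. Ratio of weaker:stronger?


Let x parts of 25% mix with y parts of 42%.
25x + 42y = 37(x + y)
25x + 42y = 37x + 37y
x(25 - 37) = y(37 - 42)
x/y = (42 - 37)/(37 - 25) = 5/12
Simplify: 5:12
= 5:12

5:12


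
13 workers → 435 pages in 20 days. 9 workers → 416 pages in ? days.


Days ∝ work / workers, so d₂ = d₁ × (m₁/m₂) × (w₂/w₁)
Workers factor (inverse): 13/9 ≈ 1.4444
Work factor (direct): 416/435 ≈ 0.9563
d₂ = 20 × 13/9 × 416/435 = (20 × 13 × 416) / (9 × 435) = 108160/3915
≈ 27.63 days

27.63 days


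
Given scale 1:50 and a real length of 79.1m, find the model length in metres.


Model size = real / scale
= 79.1 / 50
= 1.5820 m

1.5820 m


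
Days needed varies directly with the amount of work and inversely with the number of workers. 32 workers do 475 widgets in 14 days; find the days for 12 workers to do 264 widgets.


Days ∝ work / workers, so d₂ = d₁ × (m₁/m₂) × (w₂/w₁)
Workers factor (inverse): 32/12 ≈ 2.6667
Work factor (direct): 264/475 ≈ 0.5558
d₂ = 14 × 32/12 × 264/475 = (14 × 32 × 264) / (12 × 475) = 118272/5700
≈ 20.75 days

20.75 days


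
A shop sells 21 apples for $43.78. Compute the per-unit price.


Unit rate = total / quantity
= 43.78 / 21
= $2.08 per unit

$2.08 per unit


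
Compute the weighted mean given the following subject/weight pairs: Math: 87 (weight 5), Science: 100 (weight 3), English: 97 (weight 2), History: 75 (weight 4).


Numerator = 87×5 + 100×3 + 97×2 + 75×4
= 435 + 300 + 194 + 300
= 1229
Total weight = 14
Weighted avg = 1229/14
= 87.79

87.79


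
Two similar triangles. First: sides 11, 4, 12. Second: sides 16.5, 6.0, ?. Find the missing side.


Scale factor = 16.5/11 = 1.5
Missing side = 12 × 1.5
= 18.0

18.0


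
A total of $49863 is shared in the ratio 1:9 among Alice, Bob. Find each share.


Total parts = 1 + 9 = 10
Alice: 49863 × 1/10 = 4986.30
Bob: 49863 × 9/10 = 44876.70
= Alice: $4986.30, Bob: $44876.70

Alice: $4986.30, Bob: $44876.70


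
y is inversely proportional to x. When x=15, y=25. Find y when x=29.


Inverse proportion: x × y = constant
k = 15 × 25 = 375
y₂ = k / 29 = 375 / 29
= 12.93

12.93


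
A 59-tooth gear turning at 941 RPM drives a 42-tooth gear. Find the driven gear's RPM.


Gear ratio = 59:42 = 59:42
RPM_B = RPM_A × (teeth_A / teeth_B)
= 941 × (59/42)
= 1321.9 RPM

1321.9 RPM


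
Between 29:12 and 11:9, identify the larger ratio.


29/12 = 2.4167
11/9 = 1.2222
2.4167 > 1.2222, so 29:12 is greater
= 29:12

29:12


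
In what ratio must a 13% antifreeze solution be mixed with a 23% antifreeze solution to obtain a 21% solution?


Let x parts of 13% mix with y parts of 23%.
13x + 23y = 21(x + y)
13x + 23y = 21x + 21y
x(13 - 21) = y(21 - 23)
x/y = (23 - 21)/(21 - 13) = 2/8
Simplify: 1:4
= 1:4

1:4


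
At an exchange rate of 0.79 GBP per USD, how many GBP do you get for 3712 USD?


Amount × rate = 3712 × 0.79
= 2932.48 GBP

2932.48 GBP


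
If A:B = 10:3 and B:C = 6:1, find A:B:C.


Match B: multiply A:B by 6 → 60:18
Multiply B:C by 3 → 18:3
Combined: 60:18:3
GCD = 3
= 20:6:1

20:6:1


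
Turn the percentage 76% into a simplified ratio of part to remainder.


76% means 76 parts out of 100; remainder = 24
Part : remainder = 76:24
GCD = 4
= 19:6

19:6


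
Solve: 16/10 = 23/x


Cross multiply: 16 × x = 10 × 23
16x = 230
x = 230 / 16
= 14.38

14.38


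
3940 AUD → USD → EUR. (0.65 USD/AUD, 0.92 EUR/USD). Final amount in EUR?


Step 1: 3940 AUD × 0.65 = 2561.00 USD
Step 2: 2561.00 USD × 0.92 = 2356.12 EUR
Implied rate AUD→EUR = 0.65 × 0.92 = 0.5980
= 2356.12 EUR

2356.12 EUR


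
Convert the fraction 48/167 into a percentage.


Percentage = (part / whole) × 100
= (48 / 167) × 100
≈ 28.74%

28.74%


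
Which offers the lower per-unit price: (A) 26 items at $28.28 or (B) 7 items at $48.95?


Deal A: $28.28/26 = $1.0877/unit
Deal B: $48.95/7 = $6.9929/unit
A is cheaper per unit
= Deal A

Deal A


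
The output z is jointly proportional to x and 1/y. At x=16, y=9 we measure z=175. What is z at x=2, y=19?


z = k·x/y
Solve for k using the known point: k = z·y/x = 175×9/16 = 1575/16 = 98.4375
Now evaluate at x=2, y=19:
z = k × 2 / 19 = (1575 × 2) / (16 × 19) = 3150/304
≈ 10.3618

10.3618


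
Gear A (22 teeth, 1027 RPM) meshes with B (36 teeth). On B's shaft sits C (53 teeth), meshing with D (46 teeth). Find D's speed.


Stage 1: RPM_B = RPM_A × t_A/t_B = 1027 × 22/36 = 22594/36 ≈ 627.61
B and C share a shaft → RPM_C = RPM_B
Stage 2: RPM_D = RPM_C × t_C/t_D = RPM_A × (t_A×t_C)/(t_B×t_D)
Overall ratio = (22×53)/(36×46) = 1166/1656
RPM_D = 1027 × 1166/1656 = 1197482/1656
≈ 723.12 RPM

723.12 RPM


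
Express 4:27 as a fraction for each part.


Total parts = 4 + 27 = 31
First part: 4/31 = 4/31
Second part: 27/31 = 27/31
= 4/31 and 27/31

4/31 and 27/31


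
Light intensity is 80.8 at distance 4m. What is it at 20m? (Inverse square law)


I₁d₁² = I₂d₂²
I₂ = I₁ × (d₁/d₂)²
= 80.8 × (4/20)²
= 80.8 × 16/400
= 1292.8/400
= 3.2320

3.2320


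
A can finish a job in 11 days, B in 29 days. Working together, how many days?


Rate of A = 1/11 per day
Rate of B = 1/29 per day
Combined rate = 1/11 + 1/29 = 40/319 ≈ 0.1254 per day
Days = 1 / combined rate = 319/40
≈ 7.98 days

7.98 days
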